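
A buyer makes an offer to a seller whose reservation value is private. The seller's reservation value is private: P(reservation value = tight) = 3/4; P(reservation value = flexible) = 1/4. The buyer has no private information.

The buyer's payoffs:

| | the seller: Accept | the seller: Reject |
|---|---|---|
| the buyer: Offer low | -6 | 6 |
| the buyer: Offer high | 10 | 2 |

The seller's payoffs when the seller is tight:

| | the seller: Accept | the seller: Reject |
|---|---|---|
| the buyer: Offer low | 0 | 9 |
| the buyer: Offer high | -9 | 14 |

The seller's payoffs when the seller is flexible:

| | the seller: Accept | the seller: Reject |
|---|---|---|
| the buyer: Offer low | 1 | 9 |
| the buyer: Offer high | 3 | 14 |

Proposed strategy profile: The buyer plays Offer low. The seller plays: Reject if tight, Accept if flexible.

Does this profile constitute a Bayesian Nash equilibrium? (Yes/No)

A profile is a BNE iff every type of every player is best-responding given beliefs about the other side.
The buyer plays Offer low: E[Offer low] = 3/4·(6) + 1/4·(-6) = 3; E[Offer high] = 4. Not best-responding. ✗
The seller (reservation value tight), facing Offer low: Accept gives 0, Reject gives 9. Proposed Reject is best. ✓
The seller (reservation value flexible), facing Offer low: Accept gives 1, Reject gives 9. Proposed Accept is not best — profitable deviation exists. ✗

No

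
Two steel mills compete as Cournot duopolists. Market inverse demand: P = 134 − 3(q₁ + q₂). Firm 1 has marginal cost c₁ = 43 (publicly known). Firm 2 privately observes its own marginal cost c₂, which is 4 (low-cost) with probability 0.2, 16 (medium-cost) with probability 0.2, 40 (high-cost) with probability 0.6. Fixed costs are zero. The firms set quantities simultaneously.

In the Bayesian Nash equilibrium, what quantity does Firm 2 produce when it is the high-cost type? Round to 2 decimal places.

11.44

Firm 2 with cost c maximizes (134 − 3(q₁+q₂) − c)·q₂, giving q₂(c) = (134 − c − 3q₁)/6.
E[c₂] = 0.2·4 + 0.2·16 + 0.6·40 = 28
Firm 1's FOC against E[q₂] yields q₁ = (134 − 2·43 + E[c₂])/9 = (134 − 86 + 28)/9 = 8.44444.
q₂(high-cost) = (134 − 40 − 3·8.44444)/6 = 11.4444.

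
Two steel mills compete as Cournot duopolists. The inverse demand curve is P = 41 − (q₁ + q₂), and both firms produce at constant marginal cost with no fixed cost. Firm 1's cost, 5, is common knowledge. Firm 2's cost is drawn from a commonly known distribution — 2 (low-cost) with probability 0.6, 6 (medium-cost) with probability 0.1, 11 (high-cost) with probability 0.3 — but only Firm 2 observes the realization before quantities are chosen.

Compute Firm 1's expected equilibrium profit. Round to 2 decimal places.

144.80

Each type of Firm 2 best-responds to q₁; Firm 1 best-responds to the expected q₂ over Firm 2's types.
Firm 2 with cost c maximizes (41 − (q₁+q₂) − c)·q₂, giving q₂(c) = (41 − c − q₁)/2.
E[c₂] = 0.6·2 + 0.1·6 + 0.3·11 = 5.1
Firm 1's FOC against E[q₂] yields q₁ = (41 − 2·5 + E[c₂])/3 = (41 − 10 + 5.1)/3 = 12.0333.
E[P] = 41 − (q₁ + E[q₂]) = 17.0333; Firm 1's expected profit = (E[P] − 5)·q₁ = (17.0333 − 5)·12.0333 = 144.801.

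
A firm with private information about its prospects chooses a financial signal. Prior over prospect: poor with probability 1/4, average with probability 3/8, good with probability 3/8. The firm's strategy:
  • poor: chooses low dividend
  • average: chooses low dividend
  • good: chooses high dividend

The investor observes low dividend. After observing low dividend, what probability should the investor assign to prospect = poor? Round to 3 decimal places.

0.400

P(low dividend) = (1/4)·1 + (3/8)·1 + (3/8)·0 = 5/8
P(poor | low dividend) = ((1/4)·1) / (5/8) = (1/4) / (5/8) = 2/5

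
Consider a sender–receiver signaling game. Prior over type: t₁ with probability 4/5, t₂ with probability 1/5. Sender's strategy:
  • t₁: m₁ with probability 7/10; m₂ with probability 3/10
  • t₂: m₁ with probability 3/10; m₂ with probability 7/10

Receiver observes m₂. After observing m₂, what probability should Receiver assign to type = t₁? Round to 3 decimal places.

P(m₂) = (4/5)·(3/10) + (1/5)·(7/10) = 19/50
P(t₁ | m₂) = ((4/5)·(3/10)) / (19/50) = (6/25) / (19/50) = 12/19

0.632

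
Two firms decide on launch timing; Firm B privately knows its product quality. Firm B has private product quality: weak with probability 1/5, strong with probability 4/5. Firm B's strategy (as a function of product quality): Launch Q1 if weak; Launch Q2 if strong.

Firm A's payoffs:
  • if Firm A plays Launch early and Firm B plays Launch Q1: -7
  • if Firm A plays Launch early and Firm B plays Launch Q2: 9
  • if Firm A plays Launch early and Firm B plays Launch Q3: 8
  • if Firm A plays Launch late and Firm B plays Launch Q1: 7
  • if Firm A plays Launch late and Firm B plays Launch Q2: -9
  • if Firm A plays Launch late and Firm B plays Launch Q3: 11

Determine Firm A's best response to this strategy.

Launch early

Compute Firm A's expected payoff for each action, taking the expectation over Firm B's type.
E[Launch early] = 1/5·(-7) + 4/5·(9) = 29/5
E[Launch late] = 1/5·(7) + 4/5·(-9) = -29/5
Best response: Launch early (29/5 is the largest).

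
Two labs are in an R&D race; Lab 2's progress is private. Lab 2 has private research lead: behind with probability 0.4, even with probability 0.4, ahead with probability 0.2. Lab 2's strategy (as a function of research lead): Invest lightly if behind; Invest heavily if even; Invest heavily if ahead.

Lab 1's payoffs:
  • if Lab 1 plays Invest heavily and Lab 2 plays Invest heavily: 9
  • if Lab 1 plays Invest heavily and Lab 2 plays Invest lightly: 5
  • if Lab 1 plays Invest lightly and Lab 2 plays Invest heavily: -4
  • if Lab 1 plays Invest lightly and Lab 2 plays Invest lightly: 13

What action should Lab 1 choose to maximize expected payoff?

Invest heavily

E[Invest heavily] = 0.4·(5) + 0.4·(9) + 0.2·(9) = 7.4
E[Invest lightly] = 0.4·(13) + 0.4·(-4) + 0.2·(-4) = 2.8
Best response: Invest heavily (7.4 is the largest).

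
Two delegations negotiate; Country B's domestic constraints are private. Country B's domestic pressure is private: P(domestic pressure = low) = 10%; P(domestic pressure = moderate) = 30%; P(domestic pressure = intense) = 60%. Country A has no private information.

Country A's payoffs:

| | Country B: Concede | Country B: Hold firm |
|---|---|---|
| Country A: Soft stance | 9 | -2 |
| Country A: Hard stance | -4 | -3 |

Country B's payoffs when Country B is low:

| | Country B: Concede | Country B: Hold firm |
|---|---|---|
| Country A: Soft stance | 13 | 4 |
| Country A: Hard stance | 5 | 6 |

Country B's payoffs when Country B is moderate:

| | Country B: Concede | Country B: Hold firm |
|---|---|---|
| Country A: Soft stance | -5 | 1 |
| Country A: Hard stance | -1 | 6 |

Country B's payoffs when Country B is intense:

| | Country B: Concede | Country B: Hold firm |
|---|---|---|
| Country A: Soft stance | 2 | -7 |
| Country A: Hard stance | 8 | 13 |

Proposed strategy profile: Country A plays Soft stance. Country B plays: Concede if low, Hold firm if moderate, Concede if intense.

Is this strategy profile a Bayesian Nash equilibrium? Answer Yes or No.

Yes

Country A plays Soft stance: E[Soft stance] = 0.1·(9) + 0.3·(-2) + 0.6·(9) = 5.7; E[Hard stance] = -3.7. Best-responding. ✓
Country B (domestic pressure low), facing Soft stance: Concede gives 13, Hold firm gives 4. Proposed Concede is best. ✓
Country B (domestic pressure moderate), facing Soft stance: Concede gives -5, Hold firm gives 1. Proposed Hold firm is best. ✓
Country B (domestic pressure intense), facing Soft stance: Concede gives 2, Hold firm gives -7. Proposed Concede is best. ✓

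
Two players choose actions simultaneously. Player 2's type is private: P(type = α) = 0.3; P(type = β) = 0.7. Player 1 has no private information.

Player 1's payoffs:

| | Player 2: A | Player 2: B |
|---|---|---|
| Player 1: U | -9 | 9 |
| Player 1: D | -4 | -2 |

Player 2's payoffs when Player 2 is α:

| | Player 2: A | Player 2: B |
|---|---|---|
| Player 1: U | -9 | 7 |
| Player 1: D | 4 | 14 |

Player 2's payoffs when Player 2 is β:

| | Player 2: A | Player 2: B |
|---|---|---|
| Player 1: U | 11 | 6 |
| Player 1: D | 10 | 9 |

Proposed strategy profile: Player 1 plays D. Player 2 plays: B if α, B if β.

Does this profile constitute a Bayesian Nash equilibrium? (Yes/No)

No

A profile is a BNE iff every type of every player is best-responding given beliefs about the other side.
Player 1 plays D: E[D] = 0.3·(-2) + 0.7·(-2) = -2; E[U] = 9. Not best-responding. ✗
Player 2 (type α), facing D: A gives 4, B gives 14. Proposed B is best. ✓
Player 2 (type β), facing D: A gives 10, B gives 9. Proposed B is not best — profitable deviation exists. ✗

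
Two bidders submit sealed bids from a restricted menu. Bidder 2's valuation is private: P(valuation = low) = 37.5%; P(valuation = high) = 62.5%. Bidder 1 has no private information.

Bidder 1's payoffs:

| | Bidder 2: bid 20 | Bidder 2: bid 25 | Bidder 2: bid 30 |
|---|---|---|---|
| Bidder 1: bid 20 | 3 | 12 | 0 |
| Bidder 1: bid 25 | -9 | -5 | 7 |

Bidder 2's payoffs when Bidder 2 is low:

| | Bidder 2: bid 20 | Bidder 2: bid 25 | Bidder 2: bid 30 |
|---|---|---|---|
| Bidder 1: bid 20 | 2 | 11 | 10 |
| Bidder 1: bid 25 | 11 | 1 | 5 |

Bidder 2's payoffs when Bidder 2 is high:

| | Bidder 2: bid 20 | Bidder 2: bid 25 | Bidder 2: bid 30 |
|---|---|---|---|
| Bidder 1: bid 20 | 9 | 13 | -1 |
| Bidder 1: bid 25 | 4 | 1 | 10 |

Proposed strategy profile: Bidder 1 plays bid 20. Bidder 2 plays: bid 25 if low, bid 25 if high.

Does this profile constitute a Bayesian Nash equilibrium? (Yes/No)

Yes

Bidder 1 plays bid 20: E[bid 20] = 0.375·(12) + 0.625·(12) = 12; E[bid 25] = -5. Best-responding. ✓
Bidder 2 (valuation low), facing bid 20: bid 20 gives 2, bid 25 gives 11, bid 30 gives 10. Proposed bid 25 is best. ✓
Bidder 2 (valuation high), facing bid 20: bid 20 gives 9, bid 25 gives 13, bid 30 gives -1. Proposed bid 25 is best. ✓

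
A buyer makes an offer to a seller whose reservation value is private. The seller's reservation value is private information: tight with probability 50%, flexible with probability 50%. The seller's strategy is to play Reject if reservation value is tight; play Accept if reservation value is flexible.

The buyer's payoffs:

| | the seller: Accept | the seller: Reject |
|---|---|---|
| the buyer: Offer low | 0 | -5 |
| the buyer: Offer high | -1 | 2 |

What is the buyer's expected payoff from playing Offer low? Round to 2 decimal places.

Take the expectation over the seller's reservation value, weighting each type's action by its prior probability.
E[Offer low] = 0.5·(-5) + 0.5·0 = (-2.5) + 0 = -2.5

-2.50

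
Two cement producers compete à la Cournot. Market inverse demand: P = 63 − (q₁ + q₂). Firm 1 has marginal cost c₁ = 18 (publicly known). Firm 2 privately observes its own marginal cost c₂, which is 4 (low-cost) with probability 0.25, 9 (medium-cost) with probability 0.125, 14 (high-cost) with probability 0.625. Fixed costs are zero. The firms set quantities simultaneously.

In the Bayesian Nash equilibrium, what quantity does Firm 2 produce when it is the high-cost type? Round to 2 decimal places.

Firm 2 with cost c maximizes (63 − (q₁+q₂) − c)·q₂, giving q₂(c) = (63 − c − q₁)/2.
E[c₂] = 0.25·4 + 0.125·9 + 0.625·14 = 10.875
Firm 1's FOC against E[q₂] yields q₁ = (63 − 2·18 + E[c₂])/3 = (63 − 36 + 10.875)/3 = 12.625.
q₂(high-cost) = (63 − 14 − 12.625)/2 = 18.1875.

18.19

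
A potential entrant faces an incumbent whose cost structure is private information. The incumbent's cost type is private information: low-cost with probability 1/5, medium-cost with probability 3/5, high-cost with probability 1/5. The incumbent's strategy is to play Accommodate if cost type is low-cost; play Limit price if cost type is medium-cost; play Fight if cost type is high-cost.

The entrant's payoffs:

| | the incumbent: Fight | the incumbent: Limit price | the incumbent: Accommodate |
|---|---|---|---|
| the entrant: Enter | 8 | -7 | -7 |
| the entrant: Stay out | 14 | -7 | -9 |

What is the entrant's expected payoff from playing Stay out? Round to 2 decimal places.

E[Stay out] = 1/5·(-9) + 3/5·(-7) + 1/5·14 = (-9/5) + (-21/5) + 14/5 = -16/5

-3.20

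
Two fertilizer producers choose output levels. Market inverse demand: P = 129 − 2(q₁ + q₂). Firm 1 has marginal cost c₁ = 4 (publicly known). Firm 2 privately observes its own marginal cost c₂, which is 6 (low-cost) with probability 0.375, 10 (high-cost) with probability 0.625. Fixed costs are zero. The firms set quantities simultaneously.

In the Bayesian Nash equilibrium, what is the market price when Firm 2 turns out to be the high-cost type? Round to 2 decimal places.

47.92

Type-c best response for Firm 2: q₂(c) = (129 − c)/4 − q₁/2.
Firm 1 maximizes expected profit; its first-order condition is 129 − 4q₁ − 2E[q₂] − 4 = 0.
Substituting E[q₂] and solving: E[c₂] = 8.5, so q₁ = (129 − 2·4 + 8.5)/6 = 21.5833.
q₂(high-cost) = 18.9583, so P = 129 − 2·(21.5833 + 18.9583) = 47.9167.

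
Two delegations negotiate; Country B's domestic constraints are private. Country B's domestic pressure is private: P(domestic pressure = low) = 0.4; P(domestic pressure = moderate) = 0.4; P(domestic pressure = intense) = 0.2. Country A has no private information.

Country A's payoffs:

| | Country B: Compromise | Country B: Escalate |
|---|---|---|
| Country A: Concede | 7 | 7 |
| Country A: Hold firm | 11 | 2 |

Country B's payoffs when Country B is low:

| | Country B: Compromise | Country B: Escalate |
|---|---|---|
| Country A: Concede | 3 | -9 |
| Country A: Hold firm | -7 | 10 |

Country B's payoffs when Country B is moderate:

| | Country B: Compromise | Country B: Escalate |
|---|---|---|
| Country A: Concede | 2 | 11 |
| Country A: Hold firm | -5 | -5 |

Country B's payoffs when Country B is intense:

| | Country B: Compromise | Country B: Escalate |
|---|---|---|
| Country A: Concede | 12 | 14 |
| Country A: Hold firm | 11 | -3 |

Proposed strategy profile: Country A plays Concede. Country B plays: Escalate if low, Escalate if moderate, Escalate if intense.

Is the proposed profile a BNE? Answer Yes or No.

No

Country A plays Concede: E[Concede] = 0.4·(7) + 0.4·(7) + 0.2·(7) = 7; E[Hold firm] = 2. Best-responding. ✓
Country B (domestic pressure low), facing Concede: Compromise gives 3, Escalate gives -9. Proposed Escalate is not best — profitable deviation exists. ✗
Country B (domestic pressure moderate), facing Concede: Compromise gives 2, Escalate gives 11. Proposed Escalate is best. ✓
Country B (domestic pressure intense), facing Concede: Compromise gives 12, Escalate gives 14. Proposed Escalate is best. ✓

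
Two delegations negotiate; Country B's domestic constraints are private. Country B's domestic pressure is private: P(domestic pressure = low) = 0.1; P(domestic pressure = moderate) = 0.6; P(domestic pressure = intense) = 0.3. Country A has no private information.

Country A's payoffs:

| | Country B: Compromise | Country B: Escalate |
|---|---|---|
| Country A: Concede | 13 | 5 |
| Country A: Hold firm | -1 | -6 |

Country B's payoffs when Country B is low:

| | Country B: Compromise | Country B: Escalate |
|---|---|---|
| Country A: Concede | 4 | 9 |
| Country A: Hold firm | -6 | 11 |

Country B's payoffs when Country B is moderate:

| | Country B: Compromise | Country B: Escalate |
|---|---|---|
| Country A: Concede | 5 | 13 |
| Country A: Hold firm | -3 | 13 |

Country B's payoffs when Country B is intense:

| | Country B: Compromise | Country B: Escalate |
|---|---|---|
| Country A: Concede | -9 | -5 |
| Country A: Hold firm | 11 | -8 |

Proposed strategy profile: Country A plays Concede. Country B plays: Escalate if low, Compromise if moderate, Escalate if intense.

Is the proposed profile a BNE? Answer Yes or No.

Country A plays Concede: E[Concede] = 0.1·(5) + 0.6·(13) + 0.3·(5) = 9.8; E[Hold firm] = -3. Best-responding. ✓
Country B (domestic pressure low), facing Concede: Compromise gives 4, Escalate gives 9. Proposed Escalate is best. ✓
Country B (domestic pressure moderate), facing Concede: Compromise gives 5, Escalate gives 13. Proposed Compromise is not best — profitable deviation exists. ✗
Country B (domestic pressure intense), facing Concede: Compromise gives -9, Escalate gives -5. Proposed Escalate is best. ✓

No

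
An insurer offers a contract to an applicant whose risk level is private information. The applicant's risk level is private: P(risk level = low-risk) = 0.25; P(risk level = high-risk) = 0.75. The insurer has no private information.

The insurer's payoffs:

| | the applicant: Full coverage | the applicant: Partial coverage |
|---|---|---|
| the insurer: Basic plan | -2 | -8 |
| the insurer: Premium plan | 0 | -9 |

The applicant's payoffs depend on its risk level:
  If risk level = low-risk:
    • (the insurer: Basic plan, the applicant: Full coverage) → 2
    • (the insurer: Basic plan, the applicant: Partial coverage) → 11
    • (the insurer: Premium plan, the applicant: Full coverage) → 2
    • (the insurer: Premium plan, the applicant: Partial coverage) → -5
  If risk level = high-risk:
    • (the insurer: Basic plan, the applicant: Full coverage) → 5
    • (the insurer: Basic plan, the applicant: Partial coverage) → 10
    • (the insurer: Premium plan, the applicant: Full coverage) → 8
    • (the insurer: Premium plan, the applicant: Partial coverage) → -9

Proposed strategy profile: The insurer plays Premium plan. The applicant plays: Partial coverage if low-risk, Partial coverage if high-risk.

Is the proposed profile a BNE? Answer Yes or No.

The insurer plays Premium plan: E[Premium plan] = 0.25·(-9) + 0.75·(-9) = -9; E[Basic plan] = -8. Not best-responding. ✗
The applicant (risk level low-risk), facing Premium plan: Full coverage gives 2, Partial coverage gives -5. Proposed Partial coverage is not best — profitable deviation exists. ✗
The applicant (risk level high-risk), facing Premium plan: Full coverage gives 8, Partial coverage gives -9. Proposed Partial coverage is not best — profitable deviation exists. ✗

No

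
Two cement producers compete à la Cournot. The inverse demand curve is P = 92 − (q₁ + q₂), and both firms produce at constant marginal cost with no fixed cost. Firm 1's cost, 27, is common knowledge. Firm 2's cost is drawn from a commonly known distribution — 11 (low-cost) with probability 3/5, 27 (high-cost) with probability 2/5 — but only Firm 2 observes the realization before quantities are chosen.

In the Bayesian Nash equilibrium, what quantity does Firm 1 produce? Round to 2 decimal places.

Type-c best response for Firm 2: q₂(c) = (92 − c)/2 − q₁/2.
Firm 1 maximizes expected profit; its first-order condition is 92 − 2q₁ − E[q₂] − 27 = 0.
Substituting E[q₂] and solving: E[c₂] = 17.4, so q₁ = (92 − 2·27 + 17.4)/3 = 18.4667.

18.47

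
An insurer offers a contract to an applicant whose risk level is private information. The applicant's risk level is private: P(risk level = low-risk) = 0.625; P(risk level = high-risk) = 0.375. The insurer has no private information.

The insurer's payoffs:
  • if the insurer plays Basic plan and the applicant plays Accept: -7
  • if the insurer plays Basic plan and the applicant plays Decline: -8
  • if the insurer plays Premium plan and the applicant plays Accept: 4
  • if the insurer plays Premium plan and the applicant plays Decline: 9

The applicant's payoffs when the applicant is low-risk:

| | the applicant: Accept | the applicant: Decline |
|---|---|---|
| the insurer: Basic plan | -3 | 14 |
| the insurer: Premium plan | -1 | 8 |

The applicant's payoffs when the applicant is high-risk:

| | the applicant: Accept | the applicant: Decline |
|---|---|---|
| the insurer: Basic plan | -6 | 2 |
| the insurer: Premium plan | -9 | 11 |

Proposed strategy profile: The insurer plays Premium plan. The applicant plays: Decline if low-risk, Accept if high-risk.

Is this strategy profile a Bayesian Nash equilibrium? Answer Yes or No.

The insurer plays Premium plan: E[Premium plan] = 0.625·(9) + 0.375·(4) = 7.125; E[Basic plan] = -7.625. Best-responding. ✓
The applicant (risk level low-risk), facing Premium plan: Accept gives -1, Decline gives 8. Proposed Decline is best. ✓
The applicant (risk level high-risk), facing Premium plan: Accept gives -9, Decline gives 11. Proposed Accept is not best — profitable deviation exists. ✗

No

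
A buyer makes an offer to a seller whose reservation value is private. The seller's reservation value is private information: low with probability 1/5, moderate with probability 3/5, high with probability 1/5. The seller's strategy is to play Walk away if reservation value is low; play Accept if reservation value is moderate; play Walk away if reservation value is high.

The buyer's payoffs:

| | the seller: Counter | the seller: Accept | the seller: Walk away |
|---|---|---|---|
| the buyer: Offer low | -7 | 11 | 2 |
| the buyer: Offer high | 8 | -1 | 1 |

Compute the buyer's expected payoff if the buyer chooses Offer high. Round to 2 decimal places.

-0.20

E[Offer high] = 1/5·1 + 3/5·(-1) + 1/5·1 = 1/5 + (-3/5) + 1/5 = -1/5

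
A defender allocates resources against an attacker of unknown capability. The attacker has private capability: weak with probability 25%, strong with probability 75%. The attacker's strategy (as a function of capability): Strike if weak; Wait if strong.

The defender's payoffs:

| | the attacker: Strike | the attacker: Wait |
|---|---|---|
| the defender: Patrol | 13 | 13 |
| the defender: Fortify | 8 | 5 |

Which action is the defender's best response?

Compute the defender's expected payoff for each action, taking the expectation over the attacker's type.
E[Patrol] = 0.25·(13) + 0.75·(13) = 13
E[Fortify] = 0.25·(8) + 0.75·(5) = 5.75
Best response: Patrol (13 is the largest).

Patrol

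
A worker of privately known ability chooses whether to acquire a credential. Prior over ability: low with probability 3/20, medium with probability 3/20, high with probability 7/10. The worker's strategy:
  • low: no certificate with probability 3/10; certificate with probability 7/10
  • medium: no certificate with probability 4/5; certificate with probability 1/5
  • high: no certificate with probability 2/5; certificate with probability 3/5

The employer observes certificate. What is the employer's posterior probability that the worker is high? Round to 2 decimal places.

Apply Bayes' rule using the sender's strategy as the likelihood.
P(certificate) = (3/20)·(7/10) + (3/20)·(1/5) + (7/10)·(3/5) = 111/200
P(high | certificate) = ((7/10)·(3/5)) / (111/200) = (21/50) / (111/200) = 28/37

0.76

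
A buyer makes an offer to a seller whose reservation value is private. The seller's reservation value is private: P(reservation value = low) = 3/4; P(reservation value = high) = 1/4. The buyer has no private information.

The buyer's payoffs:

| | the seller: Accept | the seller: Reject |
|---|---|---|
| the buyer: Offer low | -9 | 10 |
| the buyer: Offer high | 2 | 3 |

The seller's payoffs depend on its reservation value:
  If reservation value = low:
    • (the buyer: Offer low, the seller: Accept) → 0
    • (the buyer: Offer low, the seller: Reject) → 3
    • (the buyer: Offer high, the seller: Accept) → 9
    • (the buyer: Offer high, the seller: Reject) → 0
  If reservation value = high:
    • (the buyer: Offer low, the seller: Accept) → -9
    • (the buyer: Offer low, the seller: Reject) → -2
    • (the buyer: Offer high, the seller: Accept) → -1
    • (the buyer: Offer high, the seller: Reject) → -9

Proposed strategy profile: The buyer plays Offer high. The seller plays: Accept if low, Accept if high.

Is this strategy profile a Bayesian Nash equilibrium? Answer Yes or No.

Yes

A profile is a BNE iff every type of every player is best-responding given beliefs about the other side.
The buyer plays Offer high: E[Offer high] = 3/4·(2) + 1/4·(2) = 2; E[Offer low] = -9. Best-responding. ✓
The seller (reservation value low), facing Offer high: Accept gives 9, Reject gives 0. Proposed Accept is best. ✓
The seller (reservation value high), facing Offer high: Accept gives -1, Reject gives -9. Proposed Accept is best. ✓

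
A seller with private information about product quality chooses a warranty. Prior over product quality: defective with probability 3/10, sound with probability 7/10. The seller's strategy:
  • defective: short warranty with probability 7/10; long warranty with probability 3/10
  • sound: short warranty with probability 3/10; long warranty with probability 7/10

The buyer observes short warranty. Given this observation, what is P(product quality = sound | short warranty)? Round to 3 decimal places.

0.500

P(short warranty) = (3/10)·(7/10) + (7/10)·(3/10) = 21/50
P(sound | short warranty) = ((7/10)·(3/10)) / (21/50) = (21/100) / (21/50) = 1/2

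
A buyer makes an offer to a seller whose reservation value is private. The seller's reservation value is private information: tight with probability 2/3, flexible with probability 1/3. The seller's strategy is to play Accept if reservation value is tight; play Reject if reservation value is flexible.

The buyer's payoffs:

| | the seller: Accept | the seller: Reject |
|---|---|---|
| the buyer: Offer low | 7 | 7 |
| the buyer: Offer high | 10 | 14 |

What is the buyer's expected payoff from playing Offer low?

7

Take the expectation over the seller's reservation value, weighting each type's action by its prior probability.
E[Offer low] = 2/3·7 + 1/3·7 = 14/3 + 7/3 = 7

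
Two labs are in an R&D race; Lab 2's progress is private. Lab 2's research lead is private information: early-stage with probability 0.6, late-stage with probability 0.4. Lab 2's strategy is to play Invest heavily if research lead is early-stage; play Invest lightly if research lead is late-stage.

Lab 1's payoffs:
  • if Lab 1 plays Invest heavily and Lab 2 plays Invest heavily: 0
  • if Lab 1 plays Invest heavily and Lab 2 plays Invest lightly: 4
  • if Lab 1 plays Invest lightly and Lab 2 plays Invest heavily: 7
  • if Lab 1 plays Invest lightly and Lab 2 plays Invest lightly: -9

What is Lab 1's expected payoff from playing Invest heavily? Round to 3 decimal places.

1.600

Take the expectation over Lab 2's research lead, weighting each type's action by its prior probability.
E[Invest heavily] = 0.6·0 + 0.4·4 = 0 + 1.6 = 1.6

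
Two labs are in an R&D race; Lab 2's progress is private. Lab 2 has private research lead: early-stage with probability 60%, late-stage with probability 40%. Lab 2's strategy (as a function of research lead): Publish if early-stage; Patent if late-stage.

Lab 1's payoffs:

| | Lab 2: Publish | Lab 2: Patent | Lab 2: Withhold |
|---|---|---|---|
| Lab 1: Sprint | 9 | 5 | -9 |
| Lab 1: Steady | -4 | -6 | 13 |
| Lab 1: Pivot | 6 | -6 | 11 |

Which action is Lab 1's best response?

Sprint

Compute Lab 1's expected payoff for each action, taking the expectation over Lab 2's type.
E[Sprint] = 0.6·(9) + 0.4·(5) = 7.4
E[Steady] = 0.6·(-4) + 0.4·(-6) = -4.8
E[Pivot] = 0.6·(6) + 0.4·(-6) = 1.2
Best response: Sprint (7.4 is the largest).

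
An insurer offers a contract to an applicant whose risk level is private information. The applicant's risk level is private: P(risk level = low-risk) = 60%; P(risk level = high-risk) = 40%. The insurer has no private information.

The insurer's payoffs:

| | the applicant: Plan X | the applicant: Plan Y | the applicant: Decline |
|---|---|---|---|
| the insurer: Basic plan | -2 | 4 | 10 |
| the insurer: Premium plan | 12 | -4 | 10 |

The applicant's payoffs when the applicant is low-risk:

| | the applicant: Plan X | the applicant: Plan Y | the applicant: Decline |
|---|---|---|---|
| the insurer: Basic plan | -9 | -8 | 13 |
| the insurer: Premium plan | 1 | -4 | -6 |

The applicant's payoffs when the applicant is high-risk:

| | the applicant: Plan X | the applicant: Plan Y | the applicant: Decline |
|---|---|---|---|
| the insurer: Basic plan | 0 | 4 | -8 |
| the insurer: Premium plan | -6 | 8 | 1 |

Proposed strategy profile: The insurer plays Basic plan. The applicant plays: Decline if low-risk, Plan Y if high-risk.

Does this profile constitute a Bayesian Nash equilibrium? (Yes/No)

Yes

The insurer plays Basic plan: E[Basic plan] = 0.6·(10) + 0.4·(4) = 7.6; E[Premium plan] = 4.4. Best-responding. ✓
The applicant (risk level low-risk), facing Basic plan: Plan X gives -9, Plan Y gives -8, Decline gives 13. Proposed Decline is best. ✓
The applicant (risk level high-risk), facing Basic plan: Plan X gives 0, Plan Y gives 4, Decline gives -8. Proposed Plan Y is best. ✓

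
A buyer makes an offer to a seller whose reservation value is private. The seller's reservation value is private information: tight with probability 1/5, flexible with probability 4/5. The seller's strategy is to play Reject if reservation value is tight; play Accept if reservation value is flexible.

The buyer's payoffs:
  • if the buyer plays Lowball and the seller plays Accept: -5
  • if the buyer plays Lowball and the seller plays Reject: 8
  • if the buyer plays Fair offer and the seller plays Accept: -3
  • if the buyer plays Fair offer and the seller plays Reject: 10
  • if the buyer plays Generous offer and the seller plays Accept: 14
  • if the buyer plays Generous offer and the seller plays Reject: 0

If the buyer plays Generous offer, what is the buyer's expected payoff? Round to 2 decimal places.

E[Generous offer] = 1/5·0 + 4/5·14 = 0 + 56/5 = 56/5

11.20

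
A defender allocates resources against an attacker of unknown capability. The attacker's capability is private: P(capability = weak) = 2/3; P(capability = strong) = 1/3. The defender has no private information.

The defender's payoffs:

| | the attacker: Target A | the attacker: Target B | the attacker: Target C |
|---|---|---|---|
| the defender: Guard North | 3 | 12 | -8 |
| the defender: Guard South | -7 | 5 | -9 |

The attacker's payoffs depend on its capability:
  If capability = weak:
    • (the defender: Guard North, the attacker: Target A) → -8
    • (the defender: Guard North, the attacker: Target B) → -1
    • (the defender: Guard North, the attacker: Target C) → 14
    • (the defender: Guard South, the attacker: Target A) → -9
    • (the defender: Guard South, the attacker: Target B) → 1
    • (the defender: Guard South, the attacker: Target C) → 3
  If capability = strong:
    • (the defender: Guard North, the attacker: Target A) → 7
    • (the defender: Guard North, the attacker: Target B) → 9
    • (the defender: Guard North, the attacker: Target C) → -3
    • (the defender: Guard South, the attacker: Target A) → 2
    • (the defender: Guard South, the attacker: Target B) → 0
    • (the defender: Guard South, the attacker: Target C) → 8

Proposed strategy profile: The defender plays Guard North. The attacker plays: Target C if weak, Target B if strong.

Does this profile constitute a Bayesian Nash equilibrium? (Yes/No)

Yes

The defender plays Guard North: E[Guard North] = 2/3·(-8) + 1/3·(12) = -4/3; E[Guard South] = -13/3. Best-responding. ✓
The attacker (capability weak), facing Guard North: Target A gives -8, Target B gives -1, Target C gives 14. Proposed Target C is best. ✓
The attacker (capability strong), facing Guard North: Target A gives 7, Target B gives 9, Target C gives -3. Proposed Target B is best. ✓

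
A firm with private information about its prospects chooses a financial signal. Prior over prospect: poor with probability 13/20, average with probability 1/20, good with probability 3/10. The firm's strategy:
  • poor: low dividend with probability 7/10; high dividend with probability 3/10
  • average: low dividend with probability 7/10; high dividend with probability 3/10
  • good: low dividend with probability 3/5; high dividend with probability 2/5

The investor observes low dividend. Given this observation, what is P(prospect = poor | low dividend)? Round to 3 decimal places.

P(low dividend) = (13/20)·(7/10) + (1/20)·(7/10) + (3/10)·(3/5) = 67/100
P(poor | low dividend) = ((13/20)·(7/10)) / (67/100) = (91/200) / (67/100) = 91/134

0.679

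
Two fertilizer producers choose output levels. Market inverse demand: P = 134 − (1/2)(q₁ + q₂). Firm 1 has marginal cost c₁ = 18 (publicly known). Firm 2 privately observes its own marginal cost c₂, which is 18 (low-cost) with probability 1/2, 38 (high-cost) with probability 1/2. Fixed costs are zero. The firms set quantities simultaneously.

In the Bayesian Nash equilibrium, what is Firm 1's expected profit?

Firm 2 with cost c maximizes (134 − (1/2)(q₁+q₂) − c)·q₂, giving q₂(c) = (134 − c − (1/2)q₁).
E[c₂] = 1/2·18 + 1/2·38 = 28
Firm 1's FOC against E[q₂] yields q₁ = (134 − 2·18 + E[c₂])/(3/2) = (134 − 36 + 28)/(3/2) = 84.
E[P] = 134 − (1/2)·(q₁ + E[q₂]) = 60; Firm 1's expected profit = (E[P] − 18)·q₁ = (60 − 18)·84 = 3528.

3528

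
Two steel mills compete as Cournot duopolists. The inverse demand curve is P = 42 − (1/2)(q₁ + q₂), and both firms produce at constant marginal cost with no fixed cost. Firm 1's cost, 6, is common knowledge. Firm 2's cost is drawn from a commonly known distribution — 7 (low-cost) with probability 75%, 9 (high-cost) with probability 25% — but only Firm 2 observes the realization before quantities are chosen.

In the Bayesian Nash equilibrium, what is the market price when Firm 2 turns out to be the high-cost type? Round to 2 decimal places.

Type-c best response for Firm 2: q₂(c) = (42 − c) − q₁/2.
Firm 1 maximizes expected profit; its first-order condition is 42 − q₁ − (1/2)E[q₂] − 6 = 0.
Substituting E[q₂] and solving: E[c₂] = 7.5, so q₁ = (42 − 2·6 + 7.5)/(3/2) = 25.
q₂(high-cost) = 20.5, so P = 42 − (1/2)·(25 + 20.5) = 19.25.

19.25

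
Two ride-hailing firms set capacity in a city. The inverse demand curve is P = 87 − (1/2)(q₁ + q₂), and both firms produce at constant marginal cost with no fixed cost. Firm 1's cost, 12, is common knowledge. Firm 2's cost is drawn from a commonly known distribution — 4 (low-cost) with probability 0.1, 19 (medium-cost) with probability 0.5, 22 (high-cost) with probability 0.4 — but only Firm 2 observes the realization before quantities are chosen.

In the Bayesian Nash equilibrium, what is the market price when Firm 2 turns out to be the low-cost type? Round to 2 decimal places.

31.88

Each type of Firm 2 best-responds to q₁; Firm 1 best-responds to the expected q₂ over Firm 2's types.
Firm 2 with cost c maximizes (87 − (1/2)(q₁+q₂) − c)·q₂, giving q₂(c) = (87 − c − (1/2)q₁).
E[c₂] = 0.1·4 + 0.5·19 + 0.4·22 = 18.7
Firm 1's FOC against E[q₂] yields q₁ = (87 − 2·12 + E[c₂])/(3/2) = (87 − 24 + 18.7)/(3/2) = 54.4667.
q₂(low-cost) = 55.7667, so P = 87 − (1/2)·(54.4667 + 55.7667) = 31.8833.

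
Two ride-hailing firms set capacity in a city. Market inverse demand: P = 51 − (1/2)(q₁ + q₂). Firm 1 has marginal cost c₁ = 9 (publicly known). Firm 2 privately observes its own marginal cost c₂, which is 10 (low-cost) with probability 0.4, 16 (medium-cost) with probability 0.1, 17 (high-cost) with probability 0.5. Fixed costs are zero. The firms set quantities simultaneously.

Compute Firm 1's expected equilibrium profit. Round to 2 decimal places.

Type-c best response for Firm 2: q₂(c) = (51 − c) − q₁/2.
Firm 1 maximizes expected profit; its first-order condition is 51 − q₁ − (1/2)E[q₂] − 9 = 0.
Substituting E[q₂] and solving: E[c₂] = 14.1, so q₁ = (51 − 2·9 + 14.1)/(3/2) = 31.4.
E[P] = 51 − (1/2)·(q₁ + E[q₂]) = 24.7; Firm 1's expected profit = (E[P] − 9)·q₁ = (24.7 − 9)·31.4 = 492.98.

492.98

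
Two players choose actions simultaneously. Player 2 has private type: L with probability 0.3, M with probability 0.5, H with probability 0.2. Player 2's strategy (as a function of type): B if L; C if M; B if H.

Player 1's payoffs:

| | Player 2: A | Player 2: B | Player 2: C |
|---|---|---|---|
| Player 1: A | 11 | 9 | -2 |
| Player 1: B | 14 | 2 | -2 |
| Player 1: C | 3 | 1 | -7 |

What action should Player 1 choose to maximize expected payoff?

A

E[A] = 0.3·(9) + 0.5·(-2) + 0.2·(9) = 3.5
E[B] = 0.3·(2) + 0.5·(-2) + 0.2·(2) = 0
E[C] = 0.3·(1) + 0.5·(-7) + 0.2·(1) = -3
Best response: A (3.5 is the largest).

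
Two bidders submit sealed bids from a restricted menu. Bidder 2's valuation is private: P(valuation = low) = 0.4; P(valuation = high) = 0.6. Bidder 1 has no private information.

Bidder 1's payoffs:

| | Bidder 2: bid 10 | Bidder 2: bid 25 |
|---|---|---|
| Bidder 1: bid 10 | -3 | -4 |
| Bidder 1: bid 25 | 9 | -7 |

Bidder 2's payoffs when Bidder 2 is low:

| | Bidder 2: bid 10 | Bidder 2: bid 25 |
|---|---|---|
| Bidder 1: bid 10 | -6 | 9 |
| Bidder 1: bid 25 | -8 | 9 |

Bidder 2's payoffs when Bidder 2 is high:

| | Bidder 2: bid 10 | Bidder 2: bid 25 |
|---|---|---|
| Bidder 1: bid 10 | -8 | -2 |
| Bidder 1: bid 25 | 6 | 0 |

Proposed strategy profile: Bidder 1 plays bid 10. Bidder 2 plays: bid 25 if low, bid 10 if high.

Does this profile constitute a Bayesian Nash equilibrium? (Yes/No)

Bidder 1 plays bid 10: E[bid 10] = 0.4·(-4) + 0.6·(-3) = -3.4; E[bid 25] = 2.6. Not best-responding. ✗
Bidder 2 (valuation low), facing bid 10: bid 10 gives -6, bid 25 gives 9. Proposed bid 25 is best. ✓
Bidder 2 (valuation high), facing bid 10: bid 10 gives -8, bid 25 gives -2. Proposed bid 10 is not best — profitable deviation exists. ✗

No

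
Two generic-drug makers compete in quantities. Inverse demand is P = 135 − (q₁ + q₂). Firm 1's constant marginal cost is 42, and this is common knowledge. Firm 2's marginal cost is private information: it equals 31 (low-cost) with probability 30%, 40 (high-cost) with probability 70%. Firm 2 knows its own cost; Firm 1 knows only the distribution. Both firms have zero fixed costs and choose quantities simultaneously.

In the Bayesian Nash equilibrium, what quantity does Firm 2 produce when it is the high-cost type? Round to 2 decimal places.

32.78

Type-c best response for Firm 2: q₂(c) = (135 − c)/2 − q₁/2.
Firm 1 maximizes expected profit; its first-order condition is 135 − 2q₁ − E[q₂] − 42 = 0.
Substituting E[q₂] and solving: E[c₂] = 37.3, so q₁ = (135 − 2·42 + 37.3)/3 = 29.4333.
q₂(high-cost) = (135 − 40 − 29.4333)/2 = 32.7833.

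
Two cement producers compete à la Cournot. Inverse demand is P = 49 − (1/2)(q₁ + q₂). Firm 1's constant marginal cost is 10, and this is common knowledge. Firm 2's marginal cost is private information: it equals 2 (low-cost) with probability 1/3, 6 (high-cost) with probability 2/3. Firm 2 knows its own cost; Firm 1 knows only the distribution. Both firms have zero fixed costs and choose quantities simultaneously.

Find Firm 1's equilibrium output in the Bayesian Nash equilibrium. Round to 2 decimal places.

Type-c best response for Firm 2: q₂(c) = (49 − c) − q₁/2.
Firm 1 maximizes expected profit; its first-order condition is 49 − q₁ − (1/2)E[q₂] − 10 = 0.
Substituting E[q₂] and solving: E[c₂] = 4.66667, so q₁ = (49 − 2·10 + 4.66667)/(3/2) = 22.4444.

22.44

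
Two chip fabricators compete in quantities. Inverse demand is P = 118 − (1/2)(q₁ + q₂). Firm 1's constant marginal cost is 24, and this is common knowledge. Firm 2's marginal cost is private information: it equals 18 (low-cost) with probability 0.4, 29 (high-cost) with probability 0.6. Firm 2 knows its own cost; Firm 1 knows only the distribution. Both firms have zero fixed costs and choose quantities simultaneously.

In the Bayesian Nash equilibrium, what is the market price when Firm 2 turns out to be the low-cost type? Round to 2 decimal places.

52.23

Firm 2 with cost c maximizes (118 − (1/2)(q₁+q₂) − c)·q₂, giving q₂(c) = (118 − c − (1/2)q₁).
E[c₂] = 0.4·18 + 0.6·29 = 24.6
Firm 1's FOC against E[q₂] yields q₁ = (118 − 2·24 + E[c₂])/(3/2) = (118 − 48 + 24.6)/(3/2) = 63.0667.
q₂(low-cost) = 68.4667, so P = 118 − (1/2)·(63.0667 + 68.4667) = 52.2333.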